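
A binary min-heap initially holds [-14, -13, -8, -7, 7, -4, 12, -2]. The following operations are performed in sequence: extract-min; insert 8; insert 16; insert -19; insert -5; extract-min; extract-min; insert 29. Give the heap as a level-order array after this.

[-8, -7, -4, -2, -5, 7, 12, 8, 16, 29]

extract-min → returns -14:
  remove root -14; move last element -2 to root → [-2, -13, -8, -7, 7, -4, 12]
  -2 vs smaller child -13 at index 1, swap → [-13, -2, -8, -7, 7, -4, 12]
  -2 vs smaller child -7 at index 3, swap → [-13, -7, -8, -2, 7, -4, 12]
insert 8:
  append 8 at index 7 → [-13, -7, -8, -2, 7, -4, 12, 8] (no swap needed)
insert 16:
  append 16 at index 8 → [-13, -7, -8, -2, 7, -4, 12, 8, 16] (no swap needed)
insert -19:
  append -19 at index 9 → [-13, -7, -8, -2, 7, -4, 12, 8, 16, -19]
  -19 < parent 7 at index 4, swap → [-13, -7, -8, -2, -19, -4, 12, 8, 16, 7]
  -19 < parent -7 at index 1, swap → [-13, -19, -8, -2, -7, -4, 12, 8, 16, 7]
  -19 < parent -13 at index 0, swap → [-19, -13, -8, -2, -7, -4, 12, 8, 16, 7]
insert -5:
  append -5 at index 10 → [-19, -13, -8, -2, -7, -4, 12, 8, 16, 7, -5] (no swap needed)
extract-min → returns -19:
  remove root -19; move last element -5 to root → [-5, -13, -8, -2, -7, -4, 12, 8, 16, 7]
  -5 vs smaller child -13 at index 1, swap → [-13, -5, -8, -2, -7, -4, 12, 8, 16, 7]
  -5 vs smaller child -7 at index 4, swap → [-13, -7, -8, -2, -5, -4, 12, 8, 16, 7]
extract-min → returns -13:
  remove root -13; move last element 7 to root → [7, -7, -8, -2, -5, -4, 12, 8, 16]
  7 vs smaller child -8 at index 2, swap → [-8, -7, 7, -2, -5, -4, 12, 8, 16]
  7 vs smaller child -4 at index 5, swap → [-8, -7, -4, -2, -5, 7, 12, 8, 16]
insert 29:
  append 29 at index 9 → [-8, -7, -4, -2, -5, 7, 12, 8, 16, 29] (no swap needed)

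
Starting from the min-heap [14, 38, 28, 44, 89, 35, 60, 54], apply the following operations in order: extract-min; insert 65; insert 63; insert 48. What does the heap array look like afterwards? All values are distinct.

extract-min → returns 14:
  remove root 14; move last element 54 to root → [54, 38, 28, 44, 89, 35, 60]
  54 vs smaller child 28 at index 2, swap → [28, 38, 54, 44, 89, 35, 60]
  54 vs smaller child 35 at index 5, swap → [28, 38, 35, 44, 89, 54, 60]
insert 65:
  append 65 at index 7 → [28, 38, 35, 44, 89, 54, 60, 65] (no swap needed)
insert 63:
  append 63 at index 8 → [28, 38, 35, 44, 89, 54, 60, 65, 63] (no swap needed)
insert 48:
  append 48 at index 9 → [28, 38, 35, 44, 89, 54, 60, 65, 63, 48]
  48 < parent 89 at index 4, swap → [28, 38, 35, 44, 48, 54, 60, 65, 63, 89]

[28, 38, 35, 44, 48, 54, 60, 65, 63, 89]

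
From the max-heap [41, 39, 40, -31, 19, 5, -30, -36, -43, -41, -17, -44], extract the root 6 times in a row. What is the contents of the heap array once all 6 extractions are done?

[-30, -31, -43, -36, -41, -44]

extract-max #1 returns 41:
  remove root 41; move last element -44 to root → [-44, 39, 40, -31, 19, 5, -30, -36, -43, -41, -17]
  -44 vs larger child 40 at index 2, swap → [40, 39, -44, -31, 19, 5, -30, -36, -43, -41, -17]
  -44 vs larger child 5 at index 5, swap → [40, 39, 5, -31, 19, -44, -30, -36, -43, -41, -17]
extract-max #2 returns 40:
  remove root 40; move last element -17 to root → [-17, 39, 5, -31, 19, -44, -30, -36, -43, -41]
  -17 vs larger child 39 at index 1, swap → [39, -17, 5, -31, 19, -44, -30, -36, -43, -41]
  -17 vs larger child 19 at index 4, swap → [39, 19, 5, -31, -17, -44, -30, -36, -43, -41]
extract-max #3 returns 39:
  remove root 39; move last element -41 to root → [-41, 19, 5, -31, -17, -44, -30, -36, -43]
  -41 vs larger child 19 at index 1, swap → [19, -41, 5, -31, -17, -44, -30, -36, -43]
  -41 vs larger child -17 at index 4, swap → [19, -17, 5, -31, -41, -44, -30, -36, -43]
extract-max #4 returns 19:
  remove root 19; move last element -43 to root → [-43, -17, 5, -31, -41, -44, -30, -36]
  -43 vs larger child 5 at index 2, swap → [5, -17, -43, -31, -41, -44, -30, -36]
  -43 vs larger child -30 at index 6, swap → [5, -17, -30, -31, -41, -44, -43, -36]
extract-max #5 returns 5:
  remove root 5; move last element -36 to root → [-36, -17, -30, -31, -41, -44, -43]
  -36 vs larger child -17 at index 1, swap → [-17, -36, -30, -31, -41, -44, -43]
  -36 vs larger child -31 at index 3, swap → [-17, -31, -30, -36, -41, -44, -43]
extract-max #6 returns -17:
  remove root -17; move last element -43 to root → [-43, -31, -30, -36, -41, -44]
  -43 vs larger child -30 at index 2, swap → [-30, -31, -43, -36, -41, -44]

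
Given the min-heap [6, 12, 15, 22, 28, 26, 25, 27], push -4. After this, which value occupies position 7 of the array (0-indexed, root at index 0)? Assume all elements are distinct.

27

append -4 at index 8 → [6, 12, 15, 22, 28, 26, 25, 27, -4]
-4 < parent 22 at index 3, swap → [6, 12, 15, -4, 28, 26, 25, 27, 22]
-4 < parent 12 at index 1, swap → [6, -4, 15, 12, 28, 26, 25, 27, 22]
-4 < parent 6 at index 0, swap → [-4, 6, 15, 12, 28, 26, 25, 27, 22]
resulting array: [-4, 6, 15, 12, 28, 26, 25, 27, 22]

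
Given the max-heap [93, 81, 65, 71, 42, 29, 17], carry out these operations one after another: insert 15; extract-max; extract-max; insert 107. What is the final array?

[107, 42, 71, 15, 17, 29, 65]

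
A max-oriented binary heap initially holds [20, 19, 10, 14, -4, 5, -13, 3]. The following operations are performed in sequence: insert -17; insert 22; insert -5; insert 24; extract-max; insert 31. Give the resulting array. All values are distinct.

[31, 20, 22, 14, 19, 10, -13, 3, -17, -4, -5, 5]

insert -17:
  append -17 at index 8 → [20, 19, 10, 14, -4, 5, -13, 3, -17] (no swap needed)
insert 22:
  append 22 at index 9 → [20, 19, 10, 14, -4, 5, -13, 3, -17, 22]
  22 > parent -4 at index 4, swap → [20, 19, 10, 14, 22, 5, -13, 3, -17, -4]
  22 > parent 19 at index 1, swap → [20, 22, 10, 14, 19, 5, -13, 3, -17, -4]
  22 > parent 20 at index 0, swap → [22, 20, 10, 14, 19, 5, -13, 3, -17, -4]
insert -5:
  append -5 at index 10 → [22, 20, 10, 14, 19, 5, -13, 3, -17, -4, -5] (no swap needed)
insert 24:
  append 24 at index 11 → [22, 20, 10, 14, 19, 5, -13, 3, -17, -4, -5, 24]
  24 > parent 5 at index 5, swap → [22, 20, 10, 14, 19, 24, -13, 3, -17, -4, -5, 5]
  24 > parent 10 at index 2, swap → [22, 20, 24, 14, 19, 10, -13, 3, -17, -4, -5, 5]
  24 > parent 22 at index 0, swap → [24, 20, 22, 14, 19, 10, -13, 3, -17, -4, -5, 5]
extract-max → returns 24:
  remove root 24; move last element 5 to root → [5, 20, 22, 14, 19, 10, -13, 3, -17, -4, -5]
  5 vs larger child 22 at index 2, swap → [22, 20, 5, 14, 19, 10, -13, 3, -17, -4, -5]
  5 vs larger child 10 at index 5, swap → [22, 20, 10, 14, 19, 5, -13, 3, -17, -4, -5]
insert 31:
  append 31 at index 11 → [22, 20, 10, 14, 19, 5, -13, 3, -17, -4, -5, 31]
  31 > parent 5 at index 5, swap → [22, 20, 10, 14, 19, 31, -13, 3, -17, -4, -5, 5]
  31 > parent 10 at index 2, swap → [22, 20, 31, 14, 19, 10, -13, 3, -17, -4, -5, 5]
  31 > parent 22 at index 0, swap → [31, 20, 22, 14, 19, 10, -13, 3, -17, -4, -5, 5]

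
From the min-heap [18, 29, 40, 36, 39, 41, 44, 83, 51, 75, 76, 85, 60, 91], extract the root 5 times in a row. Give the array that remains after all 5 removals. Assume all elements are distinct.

extract-min #1 returns 18:
  remove root 18; move last element 91 to root → [91, 29, 40, 36, 39, 41, 44, 83, 51, 75, 76, 85, 60]
  91 vs smaller child 29 at index 1, swap → [29, 91, 40, 36, 39, 41, 44, 83, 51, 75, 76, 85, 60]
  91 vs smaller child 36 at index 3, swap → [29, 36, 40, 91, 39, 41, 44, 83, 51, 75, 76, 85, 60]
  91 vs smaller child 51 at index 8, swap → [29, 36, 40, 51, 39, 41, 44, 83, 91, 75, 76, 85, 60]
extract-min #2 returns 29:
  remove root 29; move last element 60 to root → [60, 36, 40, 51, 39, 41, 44, 83, 91, 75, 76, 85]
  60 vs smaller child 36 at index 1, swap → [36, 60, 40, 51, 39, 41, 44, 83, 91, 75, 76, 85]
  60 vs smaller child 39 at index 4, swap → [36, 39, 40, 51, 60, 41, 44, 83, 91, 75, 76, 85]
extract-min #3 returns 36:
  remove root 36; move last element 85 to root → [85, 39, 40, 51, 60, 41, 44, 83, 91, 75, 76]
  85 vs smaller child 39 at index 1, swap → [39, 85, 40, 51, 60, 41, 44, 83, 91, 75, 76]
  85 vs smaller child 51 at index 3, swap → [39, 51, 40, 85, 60, 41, 44, 83, 91, 75, 76]
  85 vs smaller child 83 at index 7, swap → [39, 51, 40, 83, 60, 41, 44, 85, 91, 75, 76]
extract-min #4 returns 39:
  remove root 39; move last element 76 to root → [76, 51, 40, 83, 60, 41, 44, 85, 91, 75]
  76 vs smaller child 40 at index 2, swap → [40, 51, 76, 83, 60, 41, 44, 85, 91, 75]
  76 vs smaller child 41 at index 5, swap → [40, 51, 41, 83, 60, 76, 44, 85, 91, 75]
extract-min #5 returns 40:
  remove root 40; move last element 75 to root → [75, 51, 41, 83, 60, 76, 44, 85, 91]
  75 vs smaller child 41 at index 2, swap → [41, 51, 75, 83, 60, 76, 44, 85, 91]
  75 vs smaller child 44 at index 6, swap → [41, 51, 44, 83, 60, 76, 75, 85, 91]

[41, 51, 44, 83, 60, 76, 75, 85, 91]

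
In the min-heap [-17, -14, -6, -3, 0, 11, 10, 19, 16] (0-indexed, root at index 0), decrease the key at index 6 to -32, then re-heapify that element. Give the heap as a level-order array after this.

set index 6 from 10 to -32 → [-17, -14, -6, -3, 0, 11, -32, 19, 16]
-32 < parent -6 at index 2, swap → [-17, -14, -32, -3, 0, 11, -6, 19, 16]
-32 < parent -17 at index 0, swap → [-32, -14, -17, -3, 0, 11, -6, 19, 16]

[-32, -14, -17, -3, 0, 11, -6, 19, 16]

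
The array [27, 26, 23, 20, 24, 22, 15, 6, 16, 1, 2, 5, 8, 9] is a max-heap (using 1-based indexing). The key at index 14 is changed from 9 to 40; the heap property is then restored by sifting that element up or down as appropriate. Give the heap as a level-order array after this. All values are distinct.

[40, 26, 27, 20, 24, 22, 23, 6, 16, 1, 2, 5, 8, 15]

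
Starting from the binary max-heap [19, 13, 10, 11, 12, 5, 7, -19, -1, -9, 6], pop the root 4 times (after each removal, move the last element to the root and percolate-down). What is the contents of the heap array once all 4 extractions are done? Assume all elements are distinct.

[10, 6, 7, -1, -9, 5, -19]

extract-max #1 returns 19:
  remove root 19; move last element 6 to root → [6, 13, 10, 11, 12, 5, 7, -19, -1, -9]
  6 vs larger child 13 at index 1, swap → [13, 6, 10, 11, 12, 5, 7, -19, -1, -9]
  6 vs larger child 12 at index 4, swap → [13, 12, 10, 11, 6, 5, 7, -19, -1, -9]
extract-max #2 returns 13:
  remove root 13; move last element -9 to root → [-9, 12, 10, 11, 6, 5, 7, -19, -1]
  -9 vs larger child 12 at index 1, swap → [12, -9, 10, 11, 6, 5, 7, -19, -1]
  -9 vs larger child 11 at index 3, swap → [12, 11, 10, -9, 6, 5, 7, -19, -1]
  -9 vs larger child -1 at index 8, swap → [12, 11, 10, -1, 6, 5, 7, -19, -9]
extract-max #3 returns 12:
  remove root 12; move last element -9 to root → [-9, 11, 10, -1, 6, 5, 7, -19]
  -9 vs larger child 11 at index 1, swap → [11, -9, 10, -1, 6, 5, 7, -19]
  -9 vs larger child 6 at index 4, swap → [11, 6, 10, -1, -9, 5, 7, -19]
extract-max #4 returns 11:
  remove root 11; move last element -19 to root → [-19, 6, 10, -1, -9, 5, 7]
  -19 vs larger child 10 at index 2, swap → [10, 6, -19, -1, -9, 5, 7]
  -19 vs larger child 7 at index 6, swap → [10, 6, 7, -1, -9, 5, -19]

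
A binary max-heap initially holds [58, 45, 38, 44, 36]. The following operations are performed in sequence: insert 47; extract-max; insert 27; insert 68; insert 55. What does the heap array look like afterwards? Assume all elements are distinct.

insert 47:
  append 47 at index 5 → [58, 45, 38, 44, 36, 47]
  47 > parent 38 at index 2, swap → [58, 45, 47, 44, 36, 38]
extract-max → returns 58:
  remove root 58; move last element 38 to root → [38, 45, 47, 44, 36]
  38 vs larger child 47 at index 2, swap → [47, 45, 38, 44, 36]
insert 27:
  append 27 at index 5 → [47, 45, 38, 44, 36, 27] (no swap needed)
insert 68:
  append 68 at index 6 → [47, 45, 38, 44, 36, 27, 68]
  68 > parent 38 at index 2, swap → [47, 45, 68, 44, 36, 27, 38]
  68 > parent 47 at index 0, swap → [68, 45, 47, 44, 36, 27, 38]
insert 55:
  append 55 at index 7 → [68, 45, 47, 44, 36, 27, 38, 55]
  55 > parent 44 at index 3, swap → [68, 45, 47, 55, 36, 27, 38, 44]
  55 > parent 45 at index 1, swap → [68, 55, 47, 45, 36, 27, 38, 44]

[68, 55, 47, 45, 36, 27, 38, 44]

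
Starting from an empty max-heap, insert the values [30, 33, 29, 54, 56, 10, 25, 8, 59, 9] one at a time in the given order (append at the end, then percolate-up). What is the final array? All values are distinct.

Insert 30:
  append 30 at index 0 → [30] (no swap needed)
Insert 33:
  append 33 at index 1 → [30, 33]
  33 > parent 30 at index 0, swap → [33, 30]
Insert 29:
  append 29 at index 2 → [33, 30, 29] (no swap needed)
Insert 54:
  append 54 at index 3 → [33, 30, 29, 54]
  54 > parent 30 at index 1, swap → [33, 54, 29, 30]
  54 > parent 33 at index 0, swap → [54, 33, 29, 30]
Insert 56:
  append 56 at index 4 → [54, 33, 29, 30, 56]
  56 > parent 33 at index 1, swap → [54, 56, 29, 30, 33]
  56 > parent 54 at index 0, swap → [56, 54, 29, 30, 33]
Insert 10:
  append 10 at index 5 → [56, 54, 29, 30, 33, 10] (no swap needed)
Insert 25:
  append 25 at index 6 → [56, 54, 29, 30, 33, 10, 25] (no swap needed)
Insert 8:
  append 8 at index 7 → [56, 54, 29, 30, 33, 10, 25, 8] (no swap needed)
Insert 59:
  append 59 at index 8 → [56, 54, 29, 30, 33, 10, 25, 8, 59]
  59 > parent 30 at index 3, swap → [56, 54, 29, 59, 33, 10, 25, 8, 30]
  59 > parent 54 at index 1, swap → [56, 59, 29, 54, 33, 10, 25, 8, 30]
  59 > parent 56 at index 0, swap → [59, 56, 29, 54, 33, 10, 25, 8, 30]
Insert 9:
  append 9 at index 9 → [59, 56, 29, 54, 33, 10, 25, 8, 30, 9] (no swap needed)

[59, 56, 29, 54, 33, 10, 25, 8, 30, 9]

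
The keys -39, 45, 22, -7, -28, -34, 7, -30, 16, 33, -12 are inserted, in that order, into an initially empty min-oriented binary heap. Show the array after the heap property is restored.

[-39, -30, -34, -28, -12, 22, 7, 45, 16, 33, -7]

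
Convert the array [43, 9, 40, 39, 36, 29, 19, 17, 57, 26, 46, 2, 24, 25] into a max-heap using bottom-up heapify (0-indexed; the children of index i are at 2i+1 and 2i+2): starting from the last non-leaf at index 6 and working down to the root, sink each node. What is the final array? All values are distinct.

sift down from index 6:
  19 vs only child 25 at index 13, swap → [43, 9, 40, 39, 36, 29, 25, 17, 57, 26, 46, 2, 24, 19]
sift down from index 5: already satisfies heap property
sift down from index 4:
  36 vs larger child 46 at index 10, swap → [43, 9, 40, 39, 46, 29, 25, 17, 57, 26, 36, 2, 24, 19]
sift down from index 3:
  39 vs larger child 57 at index 8, swap → [43, 9, 40, 57, 46, 29, 25, 17, 39, 26, 36, 2, 24, 19]
sift down from index 2: already satisfies heap property
sift down from index 1:
  9 vs larger child 57 at index 3, swap → [43, 57, 40, 9, 46, 29, 25, 17, 39, 26, 36, 2, 24, 19]
  9 vs larger child 39 at index 8, swap → [43, 57, 40, 39, 46, 29, 25, 17, 9, 26, 36, 2, 24, 19]
sift down from index 0:
  43 vs larger child 57 at index 1, swap → [57, 43, 40, 39, 46, 29, 25, 17, 9, 26, 36, 2, 24, 19]
  43 vs larger child 46 at index 4, swap → [57, 46, 40, 39, 43, 29, 25, 17, 9, 26, 36, 2, 24, 19]

[57, 46, 40, 39, 43, 29, 25, 17, 9, 26, 36, 2, 24, 19]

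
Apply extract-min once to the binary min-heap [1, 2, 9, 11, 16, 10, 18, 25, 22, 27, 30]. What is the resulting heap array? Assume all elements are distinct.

remove root 1; move last element 30 to root → [30, 2, 9, 11, 16, 10, 18, 25, 22, 27]
30 vs smaller child 2 at index 1, swap → [2, 30, 9, 11, 16, 10, 18, 25, 22, 27]
30 vs smaller child 11 at index 3, swap → [2, 11, 9, 30, 16, 10, 18, 25, 22, 27]
30 vs smaller child 22 at index 8, swap → [2, 11, 9, 22, 16, 10, 18, 25, 30, 27]

[2, 11, 9, 22, 16, 10, 18, 25, 30, 27]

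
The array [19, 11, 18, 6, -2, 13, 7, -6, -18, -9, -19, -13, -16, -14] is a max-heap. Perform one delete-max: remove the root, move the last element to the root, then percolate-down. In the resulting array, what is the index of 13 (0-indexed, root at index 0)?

remove root 19; move last element -14 to root → [-14, 11, 18, 6, -2, 13, 7, -6, -18, -9, -19, -13, -16]
-14 vs larger child 18 at index 2, swap → [18, 11, -14, 6, -2, 13, 7, -6, -18, -9, -19, -13, -16]
-14 vs larger child 13 at index 5, swap → [18, 11, 13, 6, -2, -14, 7, -6, -18, -9, -19, -13, -16]
-14 vs larger child -13 at index 11, swap → [18, 11, 13, 6, -2, -13, 7, -6, -18, -9, -19, -14, -16]
resulting array: [18, 11, 13, 6, -2, -13, 7, -6, -18, -9, -19, -14, -16]

2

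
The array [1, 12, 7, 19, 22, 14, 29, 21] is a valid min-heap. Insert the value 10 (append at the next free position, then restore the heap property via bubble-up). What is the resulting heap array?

append 10 at index 8 → [1, 12, 7, 19, 22, 14, 29, 21, 10]
10 < parent 19 at index 3, swap → [1, 12, 7, 10, 22, 14, 29, 21, 19]
10 < parent 12 at index 1, swap → [1, 10, 7, 12, 22, 14, 29, 21, 19]

[1, 10, 7, 12, 22, 14, 29, 21, 19]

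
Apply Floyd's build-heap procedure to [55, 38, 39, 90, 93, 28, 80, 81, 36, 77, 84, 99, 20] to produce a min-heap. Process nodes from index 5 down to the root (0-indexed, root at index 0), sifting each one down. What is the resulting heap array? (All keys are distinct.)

[20, 36, 28, 38, 77, 39, 80, 81, 90, 93, 84, 99, 55]

sift down from index 5:
  28 vs smaller child 20 at index 12, swap → [55, 38, 39, 90, 93, 20, 80, 81, 36, 77, 84, 99, 28]
sift down from index 4:
  93 vs smaller child 77 at index 9, swap → [55, 38, 39, 90, 77, 20, 80, 81, 36, 93, 84, 99, 28]
sift down from index 3:
  90 vs smaller child 36 at index 8, swap → [55, 38, 39, 36, 77, 20, 80, 81, 90, 93, 84, 99, 28]
sift down from index 2:
  39 vs smaller child 20 at index 5, swap → [55, 38, 20, 36, 77, 39, 80, 81, 90, 93, 84, 99, 28]
  39 vs smaller child 28 at index 12, swap → [55, 38, 20, 36, 77, 28, 80, 81, 90, 93, 84, 99, 39]
sift down from index 1:
  38 vs smaller child 36 at index 3, swap → [55, 36, 20, 38, 77, 28, 80, 81, 90, 93, 84, 99, 39]
sift down from index 0:
  55 vs smaller child 20 at index 2, swap → [20, 36, 55, 38, 77, 28, 80, 81, 90, 93, 84, 99, 39]
  55 vs smaller child 28 at index 5, swap → [20, 36, 28, 38, 77, 55, 80, 81, 90, 93, 84, 99, 39]
  55 vs smaller child 39 at index 12, swap → [20, 36, 28, 38, 77, 39, 80, 81, 90, 93, 84, 99, 55]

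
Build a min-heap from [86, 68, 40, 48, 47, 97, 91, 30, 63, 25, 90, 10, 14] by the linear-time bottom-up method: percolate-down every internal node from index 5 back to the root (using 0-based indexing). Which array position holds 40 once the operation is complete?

sift down from index 5:
  97 vs smaller child 10 at index 11, swap → [86, 68, 40, 48, 47, 10, 91, 30, 63, 25, 90, 97, 14]
sift down from index 4:
  47 vs smaller child 25 at index 9, swap → [86, 68, 40, 48, 25, 10, 91, 30, 63, 47, 90, 97, 14]
sift down from index 3:
  48 vs smaller child 30 at index 7, swap → [86, 68, 40, 30, 25, 10, 91, 48, 63, 47, 90, 97, 14]
sift down from index 2:
  40 vs smaller child 10 at index 5, swap → [86, 68, 10, 30, 25, 40, 91, 48, 63, 47, 90, 97, 14]
  40 vs smaller child 14 at index 12, swap → [86, 68, 10, 30, 25, 14, 91, 48, 63, 47, 90, 97, 40]
sift down from index 1:
  68 vs smaller child 25 at index 4, swap → [86, 25, 10, 30, 68, 14, 91, 48, 63, 47, 90, 97, 40]
  68 vs smaller child 47 at index 9, swap → [86, 25, 10, 30, 47, 14, 91, 48, 63, 68, 90, 97, 40]
sift down from index 0:
  86 vs smaller child 10 at index 2, swap → [10, 25, 86, 30, 47, 14, 91, 48, 63, 68, 90, 97, 40]
  86 vs smaller child 14 at index 5, swap → [10, 25, 14, 30, 47, 86, 91, 48, 63, 68, 90, 97, 40]
  86 vs smaller child 40 at index 12, swap → [10, 25, 14, 30, 47, 40, 91, 48, 63, 68, 90, 97, 86]
resulting array: [10, 25, 14, 30, 47, 40, 91, 48, 63, 68, 90, 97, 86]

5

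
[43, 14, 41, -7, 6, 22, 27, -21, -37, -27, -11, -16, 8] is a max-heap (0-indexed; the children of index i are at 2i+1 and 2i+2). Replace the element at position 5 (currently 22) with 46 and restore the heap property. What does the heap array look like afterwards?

set index 5 from 22 to 46 → [43, 14, 41, -7, 6, 46, 27, -21, -37, -27, -11, -16, 8]
46 > parent 41 at index 2, swap → [43, 14, 46, -7, 6, 41, 27, -21, -37, -27, -11, -16, 8]
46 > parent 43 at index 0, swap → [46, 14, 43, -7, 6, 41, 27, -21, -37, -27, -11, -16, 8]

[46, 14, 43, -7, 6, 41, 27, -21, -37, -27, -11, -16, 8]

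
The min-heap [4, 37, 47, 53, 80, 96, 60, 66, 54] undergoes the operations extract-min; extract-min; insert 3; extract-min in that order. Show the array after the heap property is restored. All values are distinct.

extract-min → returns 4:
  remove root 4; move last element 54 to root → [54, 37, 47, 53, 80, 96, 60, 66]
  54 vs smaller child 37 at index 1, swap → [37, 54, 47, 53, 80, 96, 60, 66]
  54 vs smaller child 53 at index 3, swap → [37, 53, 47, 54, 80, 96, 60, 66]
extract-min → returns 37:
  remove root 37; move last element 66 to root → [66, 53, 47, 54, 80, 96, 60]
  66 vs smaller child 47 at index 2, swap → [47, 53, 66, 54, 80, 96, 60]
  66 vs smaller child 60 at index 6, swap → [47, 53, 60, 54, 80, 96, 66]
insert 3:
  append 3 at index 7 → [47, 53, 60, 54, 80, 96, 66, 3]
  3 < parent 54 at index 3, swap → [47, 53, 60, 3, 80, 96, 66, 54]
  3 < parent 53 at index 1, swap → [47, 3, 60, 53, 80, 96, 66, 54]
  3 < parent 47 at index 0, swap → [3, 47, 60, 53, 80, 96, 66, 54]
extract-min → returns 3:
  remove root 3; move last element 54 to root → [54, 47, 60, 53, 80, 96, 66]
  54 vs smaller child 47 at index 1, swap → [47, 54, 60, 53, 80, 96, 66]
  54 vs smaller child 53 at index 3, swap → [47, 53, 60, 54, 80, 96, 66]

[47, 53, 60, 54, 80, 96, 66]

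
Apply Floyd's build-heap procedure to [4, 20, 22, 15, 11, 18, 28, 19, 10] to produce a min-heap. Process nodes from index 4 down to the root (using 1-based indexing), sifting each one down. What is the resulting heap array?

[4, 10, 18, 15, 11, 22, 28, 19, 20]

sift down from index 4:
  15 vs smaller child 10 at index 9, swap → [4, 20, 22, 10, 11, 18, 28, 19, 15]
sift down from index 3:
  22 vs smaller child 18 at index 6, swap → [4, 20, 18, 10, 11, 22, 28, 19, 15]
sift down from index 2:
  20 vs smaller child 10 at index 4, swap → [4, 10, 18, 20, 11, 22, 28, 19, 15]
  20 vs smaller child 15 at index 9, swap → [4, 10, 18, 15, 11, 22, 28, 19, 20]
sift down from index 1: already satisfies heap property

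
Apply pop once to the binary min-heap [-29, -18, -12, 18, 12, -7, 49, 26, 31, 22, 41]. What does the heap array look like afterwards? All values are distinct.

remove root -29; move last element 41 to root → [41, -18, -12, 18, 12, -7, 49, 26, 31, 22]
41 vs smaller child -18 at index 1, swap → [-18, 41, -12, 18, 12, -7, 49, 26, 31, 22]
41 vs smaller child 12 at index 4, swap → [-18, 12, -12, 18, 41, -7, 49, 26, 31, 22]
41 vs only child 22 at index 9, swap → [-18, 12, -12, 18, 22, -7, 49, 26, 31, 41]

[-18, 12, -12, 18, 22, -7, 49, 26, 31, 41]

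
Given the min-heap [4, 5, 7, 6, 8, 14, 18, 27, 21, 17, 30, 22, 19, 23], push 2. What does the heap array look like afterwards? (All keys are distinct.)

[2, 5, 4, 6, 8, 14, 7, 27, 21, 17, 30, 22, 19, 23, 18]

append 2 at index 14 → [4, 5, 7, 6, 8, 14, 18, 27, 21, 17, 30, 22, 19, 23, 2]
2 < parent 18 at index 6, swap → [4, 5, 7, 6, 8, 14, 2, 27, 21, 17, 30, 22, 19, 23, 18]
2 < parent 7 at index 2, swap → [4, 5, 2, 6, 8, 14, 7, 27, 21, 17, 30, 22, 19, 23, 18]
2 < parent 4 at index 0, swap → [2, 5, 4, 6, 8, 14, 7, 27, 21, 17, 30, 22, 19, 23, 18]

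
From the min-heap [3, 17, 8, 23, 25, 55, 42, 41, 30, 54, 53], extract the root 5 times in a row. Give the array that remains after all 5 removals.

[30, 41, 42, 53, 54, 55]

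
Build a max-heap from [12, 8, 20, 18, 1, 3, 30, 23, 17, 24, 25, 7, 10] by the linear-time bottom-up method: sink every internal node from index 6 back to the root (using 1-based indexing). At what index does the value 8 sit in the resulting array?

10

sift down from index 6:
  3 vs larger child 10 at index 13, swap → [12, 8, 20, 18, 1, 10, 30, 23, 17, 24, 25, 7, 3]
sift down from index 5:
  1 vs larger child 25 at index 11, swap → [12, 8, 20, 18, 25, 10, 30, 23, 17, 24, 1, 7, 3]
sift down from index 4:
  18 vs larger child 23 at index 8, swap → [12, 8, 20, 23, 25, 10, 30, 18, 17, 24, 1, 7, 3]
sift down from index 3:
  20 vs larger child 30 at index 7, swap → [12, 8, 30, 23, 25, 10, 20, 18, 17, 24, 1, 7, 3]
sift down from index 2:
  8 vs larger child 25 at index 5, swap → [12, 25, 30, 23, 8, 10, 20, 18, 17, 24, 1, 7, 3]
  8 vs larger child 24 at index 10, swap → [12, 25, 30, 23, 24, 10, 20, 18, 17, 8, 1, 7, 3]
sift down from index 1:
  12 vs larger child 30 at index 3, swap → [30, 25, 12, 23, 24, 10, 20, 18, 17, 8, 1, 7, 3]
  12 vs larger child 20 at index 7, swap → [30, 25, 20, 23, 24, 10, 12, 18, 17, 8, 1, 7, 3]
resulting array: [30, 25, 20, 23, 24, 10, 12, 18, 17, 8, 1, 7, 3]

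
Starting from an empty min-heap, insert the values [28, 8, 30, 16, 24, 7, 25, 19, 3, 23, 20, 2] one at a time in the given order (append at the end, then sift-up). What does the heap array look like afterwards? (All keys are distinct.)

[2, 7, 3, 16, 20, 8, 25, 28, 19, 24, 23, 30]

Insert 28:
  append 28 at index 0 → [28] (no swap needed)
Insert 8:
  append 8 at index 1 → [28, 8]
  8 < parent 28 at index 0, swap → [8, 28]
Insert 30:
  append 30 at index 2 → [8, 28, 30] (no swap needed)
Insert 16:
  append 16 at index 3 → [8, 28, 30, 16]
  16 < parent 28 at index 1, swap → [8, 16, 30, 28]
Insert 24:
  append 24 at index 4 → [8, 16, 30, 28, 24] (no swap needed)
Insert 7:
  append 7 at index 5 → [8, 16, 30, 28, 24, 7]
  7 < parent 30 at index 2, swap → [8, 16, 7, 28, 24, 30]
  7 < parent 8 at index 0, swap → [7, 16, 8, 28, 24, 30]
Insert 25:
  append 25 at index 6 → [7, 16, 8, 28, 24, 30, 25] (no swap needed)
Insert 19:
  append 19 at index 7 → [7, 16, 8, 28, 24, 30, 25, 19]
  19 < parent 28 at index 3, swap → [7, 16, 8, 19, 24, 30, 25, 28]
Insert 3:
  append 3 at index 8 → [7, 16, 8, 19, 24, 30, 25, 28, 3]
  3 < parent 19 at index 3, swap → [7, 16, 8, 3, 24, 30, 25, 28, 19]
  3 < parent 16 at index 1, swap → [7, 3, 8, 16, 24, 30, 25, 28, 19]
  3 < parent 7 at index 0, swap → [3, 7, 8, 16, 24, 30, 25, 28, 19]
Insert 23:
  append 23 at index 9 → [3, 7, 8, 16, 24, 30, 25, 28, 19, 23]
  23 < parent 24 at index 4, swap → [3, 7, 8, 16, 23, 30, 25, 28, 19, 24]
Insert 20:
  append 20 at index 10 → [3, 7, 8, 16, 23, 30, 25, 28, 19, 24, 20]
  20 < parent 23 at index 4, swap → [3, 7, 8, 16, 20, 30, 25, 28, 19, 24, 23]
Insert 2:
  append 2 at index 11 → [3, 7, 8, 16, 20, 30, 25, 28, 19, 24, 23, 2]
  2 < parent 30 at index 5, swap → [3, 7, 8, 16, 20, 2, 25, 28, 19, 24, 23, 30]
  2 < parent 8 at index 2, swap → [3, 7, 2, 16, 20, 8, 25, 28, 19, 24, 23, 30]
  2 < parent 3 at index 0, swap → [2, 7, 3, 16, 20, 8, 25, 28, 19, 24, 23, 30]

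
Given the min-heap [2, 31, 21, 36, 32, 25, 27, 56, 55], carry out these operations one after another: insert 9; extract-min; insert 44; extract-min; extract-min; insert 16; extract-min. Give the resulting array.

insert 9:
  append 9 at index 9 → [2, 31, 21, 36, 32, 25, 27, 56, 55, 9]
  9 < parent 32 at index 4, swap → [2, 31, 21, 36, 9, 25, 27, 56, 55, 32]
  9 < parent 31 at index 1, swap → [2, 9, 21, 36, 31, 25, 27, 56, 55, 32]
extract-min → returns 2:
  remove root 2; move last element 32 to root → [32, 9, 21, 36, 31, 25, 27, 56, 55]
  32 vs smaller child 9 at index 1, swap → [9, 32, 21, 36, 31, 25, 27, 56, 55]
  32 vs smaller child 31 at index 4, swap → [9, 31, 21, 36, 32, 25, 27, 56, 55]
insert 44:
  append 44 at index 9 → [9, 31, 21, 36, 32, 25, 27, 56, 55, 44] (no swap needed)
extract-min → returns 9:
  remove root 9; move last element 44 to root → [44, 31, 21, 36, 32, 25, 27, 56, 55]
  44 vs smaller child 21 at index 2, swap → [21, 31, 44, 36, 32, 25, 27, 56, 55]
  44 vs smaller child 25 at index 5, swap → [21, 31, 25, 36, 32, 44, 27, 56, 55]
extract-min → returns 21:
  remove root 21; move last element 55 to root → [55, 31, 25, 36, 32, 44, 27, 56]
  55 vs smaller child 25 at index 2, swap → [25, 31, 55, 36, 32, 44, 27, 56]
  55 vs smaller child 27 at index 6, swap → [25, 31, 27, 36, 32, 44, 55, 56]
insert 16:
  append 16 at index 8 → [25, 31, 27, 36, 32, 44, 55, 56, 16]
  16 < parent 36 at index 3, swap → [25, 31, 27, 16, 32, 44, 55, 56, 36]
  16 < parent 31 at index 1, swap → [25, 16, 27, 31, 32, 44, 55, 56, 36]
  16 < parent 25 at index 0, swap → [16, 25, 27, 31, 32, 44, 55, 56, 36]
extract-min → returns 16:
  remove root 16; move last element 36 to root → [36, 25, 27, 31, 32, 44, 55, 56]
  36 vs smaller child 25 at index 1, swap → [25, 36, 27, 31, 32, 44, 55, 56]
  36 vs smaller child 31 at index 3, swap → [25, 31, 27, 36, 32, 44, 55, 56]

[25, 31, 27, 36, 32, 44, 55, 56]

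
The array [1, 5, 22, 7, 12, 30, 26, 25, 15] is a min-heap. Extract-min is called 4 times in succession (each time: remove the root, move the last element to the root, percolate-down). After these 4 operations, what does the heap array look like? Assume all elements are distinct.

[15, 25, 22, 26, 30]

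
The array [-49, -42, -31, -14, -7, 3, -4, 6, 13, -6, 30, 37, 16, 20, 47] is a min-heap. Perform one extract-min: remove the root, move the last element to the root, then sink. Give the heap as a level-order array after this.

remove root -49; move last element 47 to root → [47, -42, -31, -14, -7, 3, -4, 6, 13, -6, 30, 37, 16, 20]
47 vs smaller child -42 at index 1, swap → [-42, 47, -31, -14, -7, 3, -4, 6, 13, -6, 30, 37, 16, 20]
47 vs smaller child -14 at index 3, swap → [-42, -14, -31, 47, -7, 3, -4, 6, 13, -6, 30, 37, 16, 20]
47 vs smaller child 6 at index 7, swap → [-42, -14, -31, 6, -7, 3, -4, 47, 13, -6, 30, 37, 16, 20]

[-42, -14, -31, 6, -7, 3, -4, 47, 13, -6, 30, 37, 16, 20]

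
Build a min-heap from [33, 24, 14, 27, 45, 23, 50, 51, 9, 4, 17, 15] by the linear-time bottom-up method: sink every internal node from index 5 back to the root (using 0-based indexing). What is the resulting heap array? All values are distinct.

[4, 9, 14, 27, 17, 15, 50, 51, 33, 45, 24, 23]

sift down from index 5:
  23 vs only child 15 at index 11, swap → [33, 24, 14, 27, 45, 15, 50, 51, 9, 4, 17, 23]
sift down from index 4:
  45 vs smaller child 4 at index 9, swap → [33, 24, 14, 27, 4, 15, 50, 51, 9, 45, 17, 23]
sift down from index 3:
  27 vs smaller child 9 at index 8, swap → [33, 24, 14, 9, 4, 15, 50, 51, 27, 45, 17, 23]
sift down from index 2: already satisfies heap property
sift down from index 1:
  24 vs smaller child 4 at index 4, swap → [33, 4, 14, 9, 24, 15, 50, 51, 27, 45, 17, 23]
  24 vs smaller child 17 at index 10, swap → [33, 4, 14, 9, 17, 15, 50, 51, 27, 45, 24, 23]
sift down from index 0:
  33 vs smaller child 4 at index 1, swap → [4, 33, 14, 9, 17, 15, 50, 51, 27, 45, 24, 23]
  33 vs smaller child 9 at index 3, swap → [4, 9, 14, 33, 17, 15, 50, 51, 27, 45, 24, 23]
  33 vs smaller child 27 at index 8, swap → [4, 9, 14, 27, 17, 15, 50, 51, 33, 45, 24, 23]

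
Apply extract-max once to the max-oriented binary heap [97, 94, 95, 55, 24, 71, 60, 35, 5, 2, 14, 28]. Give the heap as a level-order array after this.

[95, 94, 71, 55, 24, 28, 60, 35, 5, 2, 14]

remove root 97; move last element 28 to root → [28, 94, 95, 55, 24, 71, 60, 35, 5, 2, 14]
28 vs larger child 95 at index 2, swap → [95, 94, 28, 55, 24, 71, 60, 35, 5, 2, 14]
28 vs larger child 71 at index 5, swap → [95, 94, 71, 55, 24, 28, 60, 35, 5, 2, 14]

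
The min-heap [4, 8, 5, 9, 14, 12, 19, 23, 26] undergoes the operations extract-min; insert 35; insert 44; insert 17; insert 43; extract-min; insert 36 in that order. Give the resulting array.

[8, 9, 12, 23, 14, 26, 19, 43, 35, 44, 17, 36]

extract-min → returns 4:
  remove root 4; move last element 26 to root → [26, 8, 5, 9, 14, 12, 19, 23]
  26 vs smaller child 5 at index 2, swap → [5, 8, 26, 9, 14, 12, 19, 23]
  26 vs smaller child 12 at index 5, swap → [5, 8, 12, 9, 14, 26, 19, 23]
insert 35:
  append 35 at index 8 → [5, 8, 12, 9, 14, 26, 19, 23, 35] (no swap needed)
insert 44:
  append 44 at index 9 → [5, 8, 12, 9, 14, 26, 19, 23, 35, 44] (no swap needed)
insert 17:
  append 17 at index 10 → [5, 8, 12, 9, 14, 26, 19, 23, 35, 44, 17] (no swap needed)
insert 43:
  append 43 at index 11 → [5, 8, 12, 9, 14, 26, 19, 23, 35, 44, 17, 43] (no swap needed)
extract-min → returns 5:
  remove root 5; move last element 43 to root → [43, 8, 12, 9, 14, 26, 19, 23, 35, 44, 17]
  43 vs smaller child 8 at index 1, swap → [8, 43, 12, 9, 14, 26, 19, 23, 35, 44, 17]
  43 vs smaller child 9 at index 3, swap → [8, 9, 12, 43, 14, 26, 19, 23, 35, 44, 17]
  43 vs smaller child 23 at index 7, swap → [8, 9, 12, 23, 14, 26, 19, 43, 35, 44, 17]
insert 36:
  append 36 at index 11 → [8, 9, 12, 23, 14, 26, 19, 43, 35, 44, 17, 36] (no swap needed)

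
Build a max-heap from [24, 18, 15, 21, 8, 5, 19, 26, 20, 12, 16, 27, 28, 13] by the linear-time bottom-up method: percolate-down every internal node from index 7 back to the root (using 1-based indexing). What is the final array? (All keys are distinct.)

[28, 26, 27, 21, 16, 24, 19, 18, 20, 12, 8, 15, 5, 13]

sift down from index 7: already satisfies heap property
sift down from index 6:
  5 vs larger child 28 at index 13, swap → [24, 18, 15, 21, 8, 28, 19, 26, 20, 12, 16, 27, 5, 13]
sift down from index 5:
  8 vs larger child 16 at index 11, swap → [24, 18, 15, 21, 16, 28, 19, 26, 20, 12, 8, 27, 5, 13]
sift down from index 4:
  21 vs larger child 26 at index 8, swap → [24, 18, 15, 26, 16, 28, 19, 21, 20, 12, 8, 27, 5, 13]
sift down from index 3:
  15 vs larger child 28 at index 6, swap → [24, 18, 28, 26, 16, 15, 19, 21, 20, 12, 8, 27, 5, 13]
  15 vs larger child 27 at index 12, swap → [24, 18, 28, 26, 16, 27, 19, 21, 20, 12, 8, 15, 5, 13]
sift down from index 2:
  18 vs larger child 26 at index 4, swap → [24, 26, 28, 18, 16, 27, 19, 21, 20, 12, 8, 15, 5, 13]
  18 vs larger child 21 at index 8, swap → [24, 26, 28, 21, 16, 27, 19, 18, 20, 12, 8, 15, 5, 13]
sift down from index 1:
  24 vs larger child 28 at index 3, swap → [28, 26, 24, 21, 16, 27, 19, 18, 20, 12, 8, 15, 5, 13]
  24 vs larger child 27 at index 6, swap → [28, 26, 27, 21, 16, 24, 19, 18, 20, 12, 8, 15, 5, 13]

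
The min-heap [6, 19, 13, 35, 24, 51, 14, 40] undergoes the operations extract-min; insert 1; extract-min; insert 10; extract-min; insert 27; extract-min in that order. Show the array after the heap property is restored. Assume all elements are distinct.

extract-min → returns 6:
  remove root 6; move last element 40 to root → [40, 19, 13, 35, 24, 51, 14]
  40 vs smaller child 13 at index 2, swap → [13, 19, 40, 35, 24, 51, 14]
  40 vs smaller child 14 at index 6, swap → [13, 19, 14, 35, 24, 51, 40]
insert 1:
  append 1 at index 7 → [13, 19, 14, 35, 24, 51, 40, 1]
  1 < parent 35 at index 3, swap → [13, 19, 14, 1, 24, 51, 40, 35]
  1 < parent 19 at index 1, swap → [13, 1, 14, 19, 24, 51, 40, 35]
  1 < parent 13 at index 0, swap → [1, 13, 14, 19, 24, 51, 40, 35]
extract-min → returns 1:
  remove root 1; move last element 35 to root → [35, 13, 14, 19, 24, 51, 40]
  35 vs smaller child 13 at index 1, swap → [13, 35, 14, 19, 24, 51, 40]
  35 vs smaller child 19 at index 3, swap → [13, 19, 14, 35, 24, 51, 40]
insert 10:
  append 10 at index 7 → [13, 19, 14, 35, 24, 51, 40, 10]
  10 < parent 35 at index 3, swap → [13, 19, 14, 10, 24, 51, 40, 35]
  10 < parent 19 at index 1, swap → [13, 10, 14, 19, 24, 51, 40, 35]
  10 < parent 13 at index 0, swap → [10, 13, 14, 19, 24, 51, 40, 35]
extract-min → returns 10:
  remove root 10; move last element 35 to root → [35, 13, 14, 19, 24, 51, 40]
  35 vs smaller child 13 at index 1, swap → [13, 35, 14, 19, 24, 51, 40]
  35 vs smaller child 19 at index 3, swap → [13, 19, 14, 35, 24, 51, 40]
insert 27:
  append 27 at index 7 → [13, 19, 14, 35, 24, 51, 40, 27]
  27 < parent 35 at index 3, swap → [13, 19, 14, 27, 24, 51, 40, 35]
extract-min → returns 13:
  remove root 13; move last element 35 to root → [35, 19, 14, 27, 24, 51, 40]
  35 vs smaller child 14 at index 2, swap → [14, 19, 35, 27, 24, 51, 40]

[14, 19, 35, 27, 24, 51, 40]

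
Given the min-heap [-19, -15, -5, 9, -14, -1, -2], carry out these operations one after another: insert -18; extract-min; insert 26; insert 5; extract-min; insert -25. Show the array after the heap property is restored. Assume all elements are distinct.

[-25, -15, -5, -14, 9, -1, -2, 26, 5]

insert -18:
  append -18 at index 7 → [-19, -15, -5, 9, -14, -1, -2, -18]
  -18 < parent 9 at index 3, swap → [-19, -15, -5, -18, -14, -1, -2, 9]
  -18 < parent -15 at index 1, swap → [-19, -18, -5, -15, -14, -1, -2, 9]
extract-min → returns -19:
  remove root -19; move last element 9 to root → [9, -18, -5, -15, -14, -1, -2]
  9 vs smaller child -18 at index 1, swap → [-18, 9, -5, -15, -14, -1, -2]
  9 vs smaller child -15 at index 3, swap → [-18, -15, -5, 9, -14, -1, -2]
insert 26:
  append 26 at index 7 → [-18, -15, -5, 9, -14, -1, -2, 26] (no swap needed)
insert 5:
  append 5 at index 8 → [-18, -15, -5, 9, -14, -1, -2, 26, 5]
  5 < parent 9 at index 3, swap → [-18, -15, -5, 5, -14, -1, -2, 26, 9]
extract-min → returns -18:
  remove root -18; move last element 9 to root → [9, -15, -5, 5, -14, -1, -2, 26]
  9 vs smaller child -15 at index 1, swap → [-15, 9, -5, 5, -14, -1, -2, 26]
  9 vs smaller child -14 at index 4, swap → [-15, -14, -5, 5, 9, -1, -2, 26]
insert -25:
  append -25 at index 8 → [-15, -14, -5, 5, 9, -1, -2, 26, -25]
  -25 < parent 5 at index 3, swap → [-15, -14, -5, -25, 9, -1, -2, 26, 5]
  -25 < parent -14 at index 1, swap → [-15, -25, -5, -14, 9, -1, -2, 26, 5]
  -25 < parent -15 at index 0, swap → [-25, -15, -5, -14, 9, -1, -2, 26, 5]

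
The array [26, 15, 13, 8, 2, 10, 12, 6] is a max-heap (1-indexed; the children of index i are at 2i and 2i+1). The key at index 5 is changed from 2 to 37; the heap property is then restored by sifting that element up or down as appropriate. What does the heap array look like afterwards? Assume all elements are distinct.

set index 5 from 2 to 37 → [26, 15, 13, 8, 37, 10, 12, 6]
37 > parent 15 at index 2, swap → [26, 37, 13, 8, 15, 10, 12, 6]
37 > parent 26 at index 1, swap → [37, 26, 13, 8, 15, 10, 12, 6]

[37, 26, 13, 8, 15, 10, 12, 6]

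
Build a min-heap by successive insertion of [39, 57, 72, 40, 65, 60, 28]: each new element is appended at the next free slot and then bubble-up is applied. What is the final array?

[28, 40, 39, 57, 65, 72, 60]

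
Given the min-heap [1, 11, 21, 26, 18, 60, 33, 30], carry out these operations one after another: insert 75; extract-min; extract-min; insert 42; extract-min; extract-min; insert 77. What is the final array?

insert 75:
  append 75 at index 8 → [1, 11, 21, 26, 18, 60, 33, 30, 75] (no swap needed)
extract-min → returns 1:
  remove root 1; move last element 75 to root → [75, 11, 21, 26, 18, 60, 33, 30]
  75 vs smaller child 11 at index 1, swap → [11, 75, 21, 26, 18, 60, 33, 30]
  75 vs smaller child 18 at index 4, swap → [11, 18, 21, 26, 75, 60, 33, 30]
extract-min → returns 11:
  remove root 11; move last element 30 to root → [30, 18, 21, 26, 75, 60, 33]
  30 vs smaller child 18 at index 1, swap → [18, 30, 21, 26, 75, 60, 33]
  30 vs smaller child 26 at index 3, swap → [18, 26, 21, 30, 75, 60, 33]
insert 42:
  append 42 at index 7 → [18, 26, 21, 30, 75, 60, 33, 42] (no swap needed)
extract-min → returns 18:
  remove root 18; move last element 42 to root → [42, 26, 21, 30, 75, 60, 33]
  42 vs smaller child 21 at index 2, swap → [21, 26, 42, 30, 75, 60, 33]
  42 vs smaller child 33 at index 6, swap → [21, 26, 33, 30, 75, 60, 42]
extract-min → returns 21:
  remove root 21; move last element 42 to root → [42, 26, 33, 30, 75, 60]
  42 vs smaller child 26 at index 1, swap → [26, 42, 33, 30, 75, 60]
  42 vs smaller child 30 at index 3, swap → [26, 30, 33, 42, 75, 60]
insert 77:
  append 77 at index 6 → [26, 30, 33, 42, 75, 60, 77] (no swap needed)

[26, 30, 33, 42, 75, 60, 77]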